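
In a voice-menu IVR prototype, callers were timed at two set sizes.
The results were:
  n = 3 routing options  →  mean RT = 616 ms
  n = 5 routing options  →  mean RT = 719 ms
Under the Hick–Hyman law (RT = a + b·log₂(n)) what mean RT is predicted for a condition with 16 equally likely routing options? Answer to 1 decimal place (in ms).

With log₂ n on the abscissa the relation is linear; from the two conditions:
  b = (719 − 616) / (log₂ 5 − log₂ 3) = 103 / (2.3219 − 1.5850) = 139.762 ms/bit
  a = 616 − 139.762 × 1.5850 = 394.482 ms
Then RT(16) = 394.482 + 139.762 × log₂ 16 = 394.482 + 139.762 × 4 ≈ 953.531 ms.

953.5 ms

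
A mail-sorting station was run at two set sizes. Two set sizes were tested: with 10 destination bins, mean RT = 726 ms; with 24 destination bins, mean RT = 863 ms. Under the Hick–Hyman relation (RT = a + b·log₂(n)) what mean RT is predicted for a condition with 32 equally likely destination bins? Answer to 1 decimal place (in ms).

908.0 ms

RT is linear in log₂ n, so two points fix the line:
  b = (863 − 726) / (log₂ 24 − log₂ 10) = 137 / (4.5850 − 3.3219) = 108.469 ms/bit
  a = 726 − 108.469 × 3.3219 = 365.674 ms
Then RT(32) = 365.674 + 108.469 × log₂ 32 = 365.674 + 108.469 × 5 ≈ 908.019 ms.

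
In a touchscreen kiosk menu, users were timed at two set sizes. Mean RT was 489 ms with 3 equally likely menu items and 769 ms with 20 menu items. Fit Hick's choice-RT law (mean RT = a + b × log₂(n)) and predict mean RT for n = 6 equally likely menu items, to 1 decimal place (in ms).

Fit slope and intercept:
  b = (769 − 489) / (log₂ 20 − log₂ 3) = 280 / (4.3219 − 1.5850) = 102.303 ms/bit
  a = 489 − 102.303 × 1.5850 = 326.853 ms
Then RT(6) = 326.853 + 102.303 × log₂ 6 = 326.853 + 102.303 × 2.5850 ≈ 591.303 ms.

591.3 ms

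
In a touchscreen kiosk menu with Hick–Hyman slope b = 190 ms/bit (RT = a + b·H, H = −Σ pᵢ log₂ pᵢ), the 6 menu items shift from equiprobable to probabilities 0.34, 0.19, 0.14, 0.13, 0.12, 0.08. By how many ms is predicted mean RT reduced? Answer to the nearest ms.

31 ms

Equiprobable entropy H₀ = log₂ 6 = 2.5850 bits.
Skewed entropy H = −Σ pᵢ log₂ pᵢ = 2.4227 bits.
ΔRT = b·(H₀ − H) = 190 × 0.1622 = 30.82 ms.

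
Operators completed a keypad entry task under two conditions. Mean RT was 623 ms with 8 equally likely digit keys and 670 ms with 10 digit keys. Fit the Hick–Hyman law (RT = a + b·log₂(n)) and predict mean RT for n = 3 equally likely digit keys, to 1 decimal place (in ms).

416.4 ms

Fit slope and intercept:
  b = (670 − 623) / (log₂ 10 − log₂ 8) = 47 / (3.3219 − 3) = 145.995 ms/bit
  a = 623 − 145.995 × 3 = 185.014 ms
Then RT(3) = 185.014 + 145.995 × log₂ 3 = 185.014 + 145.995 × 1.5850 ≈ 416.411 ms.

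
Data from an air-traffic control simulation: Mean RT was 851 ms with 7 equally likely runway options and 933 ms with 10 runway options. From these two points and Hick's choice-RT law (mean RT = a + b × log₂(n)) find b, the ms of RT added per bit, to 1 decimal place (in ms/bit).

The slope on a log₂ axis is (933 − 851) / (3.3219 − 2.8074) = 159.355 ms/bit.

159.4 ms/bit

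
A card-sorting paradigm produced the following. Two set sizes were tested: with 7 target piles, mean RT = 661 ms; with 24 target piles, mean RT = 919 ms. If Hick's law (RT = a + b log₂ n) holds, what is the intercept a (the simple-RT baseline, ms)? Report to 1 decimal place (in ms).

253.5 ms

The slope on a log₂ axis is (919 − 661) / (4.5850 − 2.8074) = 145.139 ms/bit.
Intercept: a = 661 − 145.139·log₂(7) = 253.544 ms.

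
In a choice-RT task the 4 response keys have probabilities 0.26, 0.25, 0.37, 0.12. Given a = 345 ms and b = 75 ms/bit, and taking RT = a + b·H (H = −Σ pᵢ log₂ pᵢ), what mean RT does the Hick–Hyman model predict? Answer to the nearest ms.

488 ms

H = 0.26·log₂(1/0.26) + 0.25·log₂(1/0.25) + 0.37·log₂(1/0.37) + 0.12·log₂(1/0.12) = 1.9031 bits.
RT = 345 + 75 × 1.9031 = 487.73 ms.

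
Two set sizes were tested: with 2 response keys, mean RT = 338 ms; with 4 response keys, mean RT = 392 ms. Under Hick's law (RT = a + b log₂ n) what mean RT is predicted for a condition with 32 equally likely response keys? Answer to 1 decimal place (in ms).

Fit slope and intercept:
  b = (392 − 338) / (log₂ 4 − log₂ 2) = 54 / (2 − 1) = 54.000 ms/bit
  a = 338 − 54.000 × 1 = 284.000 ms
Then RT(32) = 284.000 + 54.000 × log₂ 32 = 284.000 + 54.000 × 5 ≈ 554.000 ms.

554.0 ms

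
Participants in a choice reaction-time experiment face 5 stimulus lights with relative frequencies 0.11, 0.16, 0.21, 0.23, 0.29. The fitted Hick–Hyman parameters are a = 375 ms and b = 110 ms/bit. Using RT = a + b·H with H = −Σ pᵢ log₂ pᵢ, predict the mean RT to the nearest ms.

623 ms

H = 0.11·log₂(1/0.11) + 0.16·log₂(1/0.16) + 0.21·log₂(1/0.21) + 0.23·log₂(1/0.23) + 0.29·log₂(1/0.29) = 2.2517 bits.
RT = 375 + 110 × 2.2517 = 622.69 ms.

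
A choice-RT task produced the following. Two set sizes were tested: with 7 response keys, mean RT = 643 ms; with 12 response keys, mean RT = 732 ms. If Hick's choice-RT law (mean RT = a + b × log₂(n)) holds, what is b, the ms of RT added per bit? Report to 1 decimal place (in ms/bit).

114.5 ms/bit

Slope: b = (732 − 643) / (log₂ 12 − log₂ 7) = 89/0.7776 = 114.454 ms/bit.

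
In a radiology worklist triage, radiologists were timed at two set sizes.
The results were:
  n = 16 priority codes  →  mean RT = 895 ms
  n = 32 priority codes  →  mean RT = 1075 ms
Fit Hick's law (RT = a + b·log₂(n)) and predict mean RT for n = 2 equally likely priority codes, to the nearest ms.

355 ms

With log₂ n on the abscissa the relation is linear; from the two conditions:
  b = (1075 − 895) / (log₂ 32 − log₂ 16) = 180 / (5 − 4) = 180 ms/bit
  a = 895 − 180 × 4 = 175 ms
Then RT(2) = 175 + 180 × log₂ 2 = 175 + 180 × 1 ≈ 355.000 ms.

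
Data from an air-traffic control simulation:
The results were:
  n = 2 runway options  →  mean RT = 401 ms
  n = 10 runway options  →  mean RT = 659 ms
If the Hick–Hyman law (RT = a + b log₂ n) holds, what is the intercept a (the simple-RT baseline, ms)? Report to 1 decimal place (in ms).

b = (RT₂ − RT₁)/(log₂ n₂ − log₂ n₁) = (659 − 401)/(3.3219 − 1) = 111.115 ms/bit.
a = RT₁ − b·log₂ n₁ = 401 − 111.115 × 1 = 289.885 ms.

289.9 ms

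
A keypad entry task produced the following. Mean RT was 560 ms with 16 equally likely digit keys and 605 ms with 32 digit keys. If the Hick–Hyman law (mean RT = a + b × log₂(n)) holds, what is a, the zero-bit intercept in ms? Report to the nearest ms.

The slope on a log₂ axis is (605 − 560) / (5 − 4) = 45 ms/bit.
a = RT₁ − b·log₂ n₁ = 560 − 45 × 4 = 380.000 ms.

380 ms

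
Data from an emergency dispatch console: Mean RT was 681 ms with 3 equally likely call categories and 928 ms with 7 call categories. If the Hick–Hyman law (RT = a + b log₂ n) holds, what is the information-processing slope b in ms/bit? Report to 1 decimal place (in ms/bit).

202.1 ms/bit

b = (RT₂ − RT₁)/(log₂ n₂ − log₂ n₁) = (928 − 681)/(2.8074 − 1.5850) = 202.063 ms/bit.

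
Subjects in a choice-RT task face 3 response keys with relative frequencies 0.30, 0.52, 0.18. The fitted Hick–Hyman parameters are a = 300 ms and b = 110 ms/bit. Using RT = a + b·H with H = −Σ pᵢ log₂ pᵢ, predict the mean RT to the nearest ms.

460 ms

H = 0.30·log₂(1/0.30) + 0.52·log₂(1/0.52) + 0.18·log₂(1/0.18) = 1.4570 bits.
RT = 300 + 110 × 1.4570 = 460.27 ms.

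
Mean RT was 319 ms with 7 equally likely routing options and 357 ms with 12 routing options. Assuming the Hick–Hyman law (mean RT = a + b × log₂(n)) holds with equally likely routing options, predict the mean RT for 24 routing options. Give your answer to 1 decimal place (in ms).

Fit slope and intercept:
  b = (357 − 319) / (log₂ 12 − log₂ 7) = 38 / (3.5850 − 2.8074) = 48.868 ms/bit
  a = 319 − 48.868 × 2.8074 = 181.811 ms
Then RT(24) = 181.811 + 48.868 × log₂ 24 = 181.811 + 48.868 × 4.5850 ≈ 405.868 ms.

405.9 ms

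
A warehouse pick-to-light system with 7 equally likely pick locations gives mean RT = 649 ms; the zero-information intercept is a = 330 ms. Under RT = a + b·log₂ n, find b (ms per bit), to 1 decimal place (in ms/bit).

log₂(7) = 2.8074 bits.
b = (RT − a)/log₂ n = (649 − 330) / 2.8074 = 113.630 ms/bit.

113.6 ms/bit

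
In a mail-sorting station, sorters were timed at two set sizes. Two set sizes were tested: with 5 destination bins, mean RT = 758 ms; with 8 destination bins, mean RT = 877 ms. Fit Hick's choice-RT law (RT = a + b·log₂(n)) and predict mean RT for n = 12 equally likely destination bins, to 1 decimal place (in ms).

979.7 ms

With log₂ n on the abscissa the relation is linear; from the two conditions:
  b = (877 − 758) / (log₂ 8 − log₂ 5) = 119 / (3 − 2.3219) = 175.498 ms/bit
  a = 758 − 175.498 × 2.3219 = 350.507 ms
Then RT(12) = 350.507 + 175.498 × log₂ 12 = 350.507 + 175.498 × 3.5850 ≈ 979.660 ms.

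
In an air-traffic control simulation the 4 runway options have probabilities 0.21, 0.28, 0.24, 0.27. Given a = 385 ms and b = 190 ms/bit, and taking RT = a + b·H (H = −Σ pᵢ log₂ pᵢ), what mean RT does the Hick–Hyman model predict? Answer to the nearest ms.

763 ms

H = 0.21·log₂(1/0.21) + 0.28·log₂(1/0.28) + 0.24·log₂(1/0.24) + 0.27·log₂(1/0.27) = 1.9912 bits.
RT = 385 + 190 × 1.9912 = 763.33 ms.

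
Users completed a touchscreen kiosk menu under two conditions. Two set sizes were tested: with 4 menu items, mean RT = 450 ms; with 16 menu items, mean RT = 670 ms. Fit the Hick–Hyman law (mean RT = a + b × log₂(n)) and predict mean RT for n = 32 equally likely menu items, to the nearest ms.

780 ms

Solve the two-equation system in a and b:
  b = (670 − 450) / (log₂ 16 − log₂ 4) = 220 / (4 − 2) = 110 ms/bit
  a = 450 − 110 × 2 = 230 ms
Then RT(32) = 230 + 110 × log₂ 32 = 230 + 110 × 5 ≈ 780.000 ms.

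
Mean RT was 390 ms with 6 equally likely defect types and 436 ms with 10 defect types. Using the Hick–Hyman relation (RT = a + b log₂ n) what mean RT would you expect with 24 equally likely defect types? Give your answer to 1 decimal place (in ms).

514.8 ms

Solve the two-equation system in a and b:
  b = (436 − 390) / (log₂ 10 − log₂ 6) = 46 / (3.3219 − 2.5850) = 62.418 ms/bit
  a = 390 − 62.418 × 2.5850 = 228.652 ms
Then RT(24) = 228.652 + 62.418 × log₂ 24 = 228.652 + 62.418 × 4.5850 ≈ 514.836 ms.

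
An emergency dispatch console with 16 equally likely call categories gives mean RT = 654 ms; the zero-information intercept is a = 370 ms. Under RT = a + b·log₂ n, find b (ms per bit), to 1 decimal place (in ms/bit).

71.0 ms/bit

16 alternatives carry log₂ 16 = 4 bits; the choice cost is 654 − 370 = 284 ms, so b = 284/4 = 71.000 ms/bit.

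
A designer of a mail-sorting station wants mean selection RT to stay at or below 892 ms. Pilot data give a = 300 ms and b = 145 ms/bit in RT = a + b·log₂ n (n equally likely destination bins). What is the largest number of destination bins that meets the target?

16

Information budget: (892 − 300)/145 = 4.0828 bits, so n ≤ 2^4.0828 = 16.945 → at most 16.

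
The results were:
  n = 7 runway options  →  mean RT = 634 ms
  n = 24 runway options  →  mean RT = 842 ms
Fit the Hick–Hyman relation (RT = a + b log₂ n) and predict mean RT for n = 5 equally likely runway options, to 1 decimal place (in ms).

577.2 ms

Fit slope and intercept:
  b = (842 − 634) / (log₂ 24 − log₂ 7) = 208 / (4.5850 − 2.8074) = 117.011 ms/bit
  a = 634 − 117.011 × 2.8074 = 305.508 ms
Then RT(5) = 305.508 + 117.011 × log₂ 5 = 305.508 + 117.011 × 2.3219 ≈ 577.200 ms.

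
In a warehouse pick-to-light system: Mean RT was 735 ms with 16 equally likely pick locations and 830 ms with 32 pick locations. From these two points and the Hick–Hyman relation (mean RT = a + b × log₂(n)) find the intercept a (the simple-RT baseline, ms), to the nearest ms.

The slope on a log₂ axis is (830 − 735) / (5 − 4) = 95 ms/bit.
Intercept: a = 735 − 95·log₂(16) = 355.000 ms.

355 ms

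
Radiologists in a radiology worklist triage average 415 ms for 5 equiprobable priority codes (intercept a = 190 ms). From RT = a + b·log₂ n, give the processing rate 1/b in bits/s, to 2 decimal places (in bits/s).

b = (415 − 190)/log₂ 5 = 225/2.3219 = 96.902 ms per bit = 0.09690 s/bit; the reciprocal is 10.320 bits/s.

10.32 bits/s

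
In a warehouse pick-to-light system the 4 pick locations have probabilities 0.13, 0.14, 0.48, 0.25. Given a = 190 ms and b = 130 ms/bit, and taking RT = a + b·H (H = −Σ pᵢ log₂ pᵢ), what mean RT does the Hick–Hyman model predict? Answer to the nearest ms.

422 ms

H = 0.13·log₂(1/0.13) + 0.14·log₂(1/0.14) + 0.48·log₂(1/0.48) + 0.25·log₂(1/0.25) = 1.7880 bits.
RT = 190 + 130 × 1.7880 = 422.44 ms.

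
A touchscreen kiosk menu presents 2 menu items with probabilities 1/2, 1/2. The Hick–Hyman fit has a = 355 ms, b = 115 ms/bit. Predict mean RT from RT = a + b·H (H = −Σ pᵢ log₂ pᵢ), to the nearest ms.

470 ms

H = −Σ pᵢ log₂ pᵢ = 0.5·1 + 0.5·1 = 1.000 bits.
RT = 355 + 115 × 1.000 = 470.00 ms.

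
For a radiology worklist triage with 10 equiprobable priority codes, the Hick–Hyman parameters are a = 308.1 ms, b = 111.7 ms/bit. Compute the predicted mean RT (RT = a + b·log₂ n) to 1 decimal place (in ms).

log₂(10) = 3.3219 bits, so RT = 308.1 + 111.7 × 3.3219 ≈ 679.159 ms.

679.2 ms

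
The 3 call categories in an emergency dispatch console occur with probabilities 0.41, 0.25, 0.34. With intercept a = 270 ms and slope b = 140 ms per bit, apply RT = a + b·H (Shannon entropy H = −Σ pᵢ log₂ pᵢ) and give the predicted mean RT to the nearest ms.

488 ms

Entropy contributions −pᵢ log₂ pᵢ: 0.5274, 0.5000, 0.5292; sum H = 1.5566 bits.
RT = a + bH = 270 + 140·1.5566 = 487.92 ms.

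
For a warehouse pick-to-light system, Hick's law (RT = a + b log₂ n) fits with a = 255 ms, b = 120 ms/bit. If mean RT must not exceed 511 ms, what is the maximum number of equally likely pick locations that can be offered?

4

Set 255 + 120·log₂ n ≤ 511 → log₂ n ≤ (511 − 255)/120 = 2.1333.
So n ≤ 2^2.1333 = 4.387; the largest integer n is 4.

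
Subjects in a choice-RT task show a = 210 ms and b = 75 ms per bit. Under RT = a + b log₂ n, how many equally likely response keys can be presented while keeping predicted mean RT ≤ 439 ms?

Set 210 + 75·log₂ n ≤ 439 → log₂ n ≤ (439 − 210)/75 = 3.0533.
So n ≤ 2^3.0533 = 8.301; the largest integer n is 8.

8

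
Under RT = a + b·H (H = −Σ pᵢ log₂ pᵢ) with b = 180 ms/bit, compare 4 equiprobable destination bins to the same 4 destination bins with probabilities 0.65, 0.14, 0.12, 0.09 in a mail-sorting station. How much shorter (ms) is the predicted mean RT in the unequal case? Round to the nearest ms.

Equiprobable entropy H₀ = log₂ 4 = 2.0000 bits.
Skewed entropy H = −Σ pᵢ log₂ pᵢ = 1.4808 bits.
ΔRT = b·(H₀ − H) = 180 × 0.5192 = 93.46 ms.

93 ms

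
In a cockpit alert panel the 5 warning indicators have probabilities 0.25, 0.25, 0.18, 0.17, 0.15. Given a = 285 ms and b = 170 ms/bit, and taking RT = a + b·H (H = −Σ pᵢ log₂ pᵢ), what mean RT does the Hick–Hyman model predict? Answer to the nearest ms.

Entropy contributions −pᵢ log₂ pᵢ: 0.5000, 0.5000, 0.4453, 0.4346, 0.4105; sum H = 2.2904 bits.
RT = a + bH = 285 + 170·2.2904 = 674.37 ms.

674 ms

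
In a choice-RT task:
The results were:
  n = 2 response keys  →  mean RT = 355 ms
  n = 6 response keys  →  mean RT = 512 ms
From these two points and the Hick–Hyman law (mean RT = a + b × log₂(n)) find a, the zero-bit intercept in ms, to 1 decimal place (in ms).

255.9 ms

The slope on a log₂ axis is (512 − 355) / (2.5850 − 1) = 99.056 ms/bit.
a = RT₁ − b·log₂ n₁ = 355 − 99.056 × 1 = 255.944 ms.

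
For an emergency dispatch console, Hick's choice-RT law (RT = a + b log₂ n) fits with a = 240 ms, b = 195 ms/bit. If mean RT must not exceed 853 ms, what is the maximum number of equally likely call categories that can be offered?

8

Information budget: (853 − 240)/195 = 3.1436 bits, so n ≤ 2^3.1436 = 8.837 → at most 8.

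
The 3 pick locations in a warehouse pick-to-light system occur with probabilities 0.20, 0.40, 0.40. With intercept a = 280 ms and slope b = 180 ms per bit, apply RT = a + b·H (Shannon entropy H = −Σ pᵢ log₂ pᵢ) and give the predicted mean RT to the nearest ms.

554 ms

H = 0.20·log₂(1/0.20) + 0.40·log₂(1/0.40) + 0.40·log₂(1/0.40) = 1.5219 bits.
RT = 280 + 180 × 1.5219 = 553.95 ms.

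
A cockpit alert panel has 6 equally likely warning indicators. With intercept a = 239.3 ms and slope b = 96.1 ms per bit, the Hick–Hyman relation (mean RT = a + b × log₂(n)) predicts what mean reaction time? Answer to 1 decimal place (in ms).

487.7 ms

log₂(6) = 2.5850 bits, so RT = 239.3 + 96.1 × 2.5850 ≈ 487.715 ms.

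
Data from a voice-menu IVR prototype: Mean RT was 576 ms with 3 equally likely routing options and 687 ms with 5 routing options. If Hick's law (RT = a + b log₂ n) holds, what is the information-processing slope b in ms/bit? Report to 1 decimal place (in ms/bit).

b = (RT₂ − RT₁)/(log₂ n₂ − log₂ n₁) = (687 − 576)/(2.3219 − 1.5850) = 150.618 ms/bit.

150.6 ms/bit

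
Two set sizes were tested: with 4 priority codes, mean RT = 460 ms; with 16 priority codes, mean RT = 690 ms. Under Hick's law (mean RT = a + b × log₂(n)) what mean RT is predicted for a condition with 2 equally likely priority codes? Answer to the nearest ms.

RT is linear in log₂ n, so two points fix the line:
  b = (690 − 460) / (log₂ 16 − log₂ 4) = 230 / (4 − 2) = 115 ms/bit
  a = 460 − 115 × 2 = 230 ms
Then RT(2) = 230 + 115 × log₂ 2 = 230 + 115 × 1 ≈ 345.000 ms.

345 ms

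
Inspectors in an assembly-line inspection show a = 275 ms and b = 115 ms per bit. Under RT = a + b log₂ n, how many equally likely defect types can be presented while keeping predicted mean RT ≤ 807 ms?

Set 275 + 115·log₂ n ≤ 807 → log₂ n ≤ (807 − 275)/115 = 4.6261.
So n ≤ 2^4.6261 = 24.694; the largest integer n is 24.

24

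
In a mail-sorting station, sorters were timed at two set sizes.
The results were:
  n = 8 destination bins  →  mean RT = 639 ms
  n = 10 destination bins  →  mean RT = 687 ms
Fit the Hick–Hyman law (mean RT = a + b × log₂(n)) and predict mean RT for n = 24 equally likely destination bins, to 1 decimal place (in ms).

RT is linear in log₂ n, so two points fix the line:
  b = (687 − 639) / (log₂ 10 − log₂ 8) = 48 / (3.3219 − 3) = 149.102 ms/bit
  a = 639 − 149.102 × 3 = 191.695 ms
Then RT(24) = 191.695 + 149.102 × log₂ 24 = 191.695 + 149.102 × 4.5850 ≈ 875.320 ms.

875.3 ms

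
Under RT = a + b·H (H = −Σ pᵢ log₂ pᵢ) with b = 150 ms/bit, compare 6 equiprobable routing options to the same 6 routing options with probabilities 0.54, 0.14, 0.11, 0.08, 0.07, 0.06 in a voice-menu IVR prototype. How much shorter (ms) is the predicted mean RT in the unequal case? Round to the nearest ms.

The RT saving is b·ΔH. Equiprobable H₀ = log₂(6) = 2.5850 bits; with the given probabilities H = 2.0310 bits.
b·(H₀ − H) = 150 × (2.5850 − 2.0310) = 83.09 ms.

83 ms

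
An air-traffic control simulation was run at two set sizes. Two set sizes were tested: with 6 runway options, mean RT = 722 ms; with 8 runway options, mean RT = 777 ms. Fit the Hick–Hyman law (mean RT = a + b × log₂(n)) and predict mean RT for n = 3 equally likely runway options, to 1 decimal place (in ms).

RT is linear in log₂ n, so two points fix the line:
  b = (777 − 722) / (log₂ 8 − log₂ 6) = 55 / (3 − 2.5850) = 132.518 ms/bit
  a = 722 − 132.518 × 2.5850 = 379.446 ms
Then RT(3) = 379.446 + 132.518 × log₂ 3 = 379.446 + 132.518 × 1.5850 ≈ 589.482 ms.

589.5 ms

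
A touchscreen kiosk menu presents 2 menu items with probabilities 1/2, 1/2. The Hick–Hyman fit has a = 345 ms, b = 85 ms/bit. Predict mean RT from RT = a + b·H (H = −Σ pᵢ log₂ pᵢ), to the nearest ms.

Each term −pᵢ log₂ pᵢ: 0.5·1 + 0.5·1; summed, H = 1.000 bits.
Mean RT = a + bH = 345 + 85·1.000 = 430.00 ms.

430 ms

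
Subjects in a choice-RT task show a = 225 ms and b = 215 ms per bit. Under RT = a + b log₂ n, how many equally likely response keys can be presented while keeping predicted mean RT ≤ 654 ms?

3

215·log₂ n ≤ 654 − 225 = 429, giving log₂ n ≤ 1.9953 and n ≤ 3.987. The largest whole number is 3.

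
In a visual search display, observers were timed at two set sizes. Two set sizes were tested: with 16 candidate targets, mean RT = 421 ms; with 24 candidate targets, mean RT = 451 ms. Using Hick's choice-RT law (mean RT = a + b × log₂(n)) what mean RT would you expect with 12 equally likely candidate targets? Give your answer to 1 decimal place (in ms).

399.7 ms

Solve the two-equation system in a and b:
  b = (451 − 421) / (log₂ 24 − log₂ 16) = 30 / (4.5850 − 4) = 51.285 ms/bit
  a = 421 − 51.285 × 4 = 215.859 ms
Then RT(12) = 215.859 + 51.285 × log₂ 12 = 215.859 + 51.285 × 3.5850 ≈ 399.715 ms.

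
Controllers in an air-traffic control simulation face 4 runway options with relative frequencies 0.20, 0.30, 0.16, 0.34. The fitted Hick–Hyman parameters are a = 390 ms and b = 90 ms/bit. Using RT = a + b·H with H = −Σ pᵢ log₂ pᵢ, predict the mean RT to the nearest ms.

564 ms

Entropy contributions −pᵢ log₂ pᵢ: 0.4644, 0.5211, 0.4230, 0.5292; sum H = 1.9377 bits.
RT = a + bH = 390 + 90·1.9377 = 564.39 ms.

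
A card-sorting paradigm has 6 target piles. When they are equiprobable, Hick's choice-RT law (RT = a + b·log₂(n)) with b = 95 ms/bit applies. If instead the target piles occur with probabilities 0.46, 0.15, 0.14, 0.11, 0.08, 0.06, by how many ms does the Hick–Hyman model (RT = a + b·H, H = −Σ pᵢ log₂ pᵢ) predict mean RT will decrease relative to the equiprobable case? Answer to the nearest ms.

Equiprobable entropy H₀ = log₂ 6 = 2.5850 bits.
Skewed entropy H = −Σ pᵢ log₂ pᵢ = 2.2083 bits.
ΔRT = b·(H₀ − H) = 95 × 0.3766 = 35.78 ms.

36 ms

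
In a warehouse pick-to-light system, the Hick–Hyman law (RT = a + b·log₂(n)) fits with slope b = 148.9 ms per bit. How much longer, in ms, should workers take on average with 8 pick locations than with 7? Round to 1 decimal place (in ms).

Only the slope matters, since a is common to both: ΔRT = b·log₂(n₂/n₁).
log₂(8) − log₂(7) = 3 − 2.8074 = 0.1926.
ΔRT = 148.9 × 0.1926 = 28.685 ms.

28.7 ms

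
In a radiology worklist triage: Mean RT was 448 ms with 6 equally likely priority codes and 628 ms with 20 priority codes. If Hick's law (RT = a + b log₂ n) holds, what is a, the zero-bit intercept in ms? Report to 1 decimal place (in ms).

b = (RT₂ − RT₁)/(log₂ n₂ − log₂ n₁) = (628 − 448)/(4.3219 − 2.5850) = 103.629 ms/bit.
a = RT₁ − b·log₂ n₁ = 448 − 103.629 × 2.5850 = 180.123 ms.

180.1 ms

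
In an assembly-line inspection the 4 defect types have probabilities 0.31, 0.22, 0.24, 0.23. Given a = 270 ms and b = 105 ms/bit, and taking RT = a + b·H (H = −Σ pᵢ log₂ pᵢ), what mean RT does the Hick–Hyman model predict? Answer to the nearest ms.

Entropy contributions −pᵢ log₂ pᵢ: 0.5238, 0.4806, 0.4941, 0.4877; sum H = 1.9862 bits.
RT = a + bH = 270 + 105·1.9862 = 478.55 ms.

479 ms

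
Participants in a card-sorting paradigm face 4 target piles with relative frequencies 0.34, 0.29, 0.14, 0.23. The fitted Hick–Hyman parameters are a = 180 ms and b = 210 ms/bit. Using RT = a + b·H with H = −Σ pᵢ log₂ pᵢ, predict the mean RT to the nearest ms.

586 ms

Entropy contributions −pᵢ log₂ pᵢ: 0.5292, 0.5179, 0.3971, 0.4877; sum H = 1.9319 bits.
RT = a + bH = 180 + 210·1.9319 = 585.69 ms.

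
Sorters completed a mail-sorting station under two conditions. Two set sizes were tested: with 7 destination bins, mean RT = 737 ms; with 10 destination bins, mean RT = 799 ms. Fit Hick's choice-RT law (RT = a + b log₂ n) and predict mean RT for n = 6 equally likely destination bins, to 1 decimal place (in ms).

RT is linear in log₂ n, so two points fix the line:
  b = (799 − 737) / (log₂ 10 − log₂ 7) = 62 / (3.3219 − 2.8074) = 120.488 ms/bit
  a = 737 − 120.488 × 2.8074 = 398.747 ms
Then RT(6) = 398.747 + 120.488 × log₂ 6 = 398.747 + 120.488 × 2.5850 ≈ 710.204 ms.

710.2 ms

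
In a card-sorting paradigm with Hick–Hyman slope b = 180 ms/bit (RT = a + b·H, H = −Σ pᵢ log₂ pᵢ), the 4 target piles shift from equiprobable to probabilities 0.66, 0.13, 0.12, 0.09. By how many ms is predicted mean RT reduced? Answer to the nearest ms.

98 ms

The RT saving is b·ΔH. Equiprobable H₀ = log₂(4) = 2.0000 bits; with the given probabilities H = 1.4580 bits.
b·(H₀ − H) = 180 × (2.0000 − 1.4580) = 97.56 ms.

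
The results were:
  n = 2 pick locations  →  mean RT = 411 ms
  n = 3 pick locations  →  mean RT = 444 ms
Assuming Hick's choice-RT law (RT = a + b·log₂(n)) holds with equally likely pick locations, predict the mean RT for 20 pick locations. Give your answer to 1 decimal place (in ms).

RT is linear in log₂ n, so two points fix the line:
  b = (444 − 411) / (log₂ 3 − log₂ 2) = 33 / (1.5850 − 1) = 56.414 ms/bit
  a = 411 − 56.414 × 1 = 354.586 ms
Then RT(20) = 354.586 + 56.414 × log₂ 20 = 354.586 + 56.414 × 4.3219 ≈ 598.403 ms.

598.4 ms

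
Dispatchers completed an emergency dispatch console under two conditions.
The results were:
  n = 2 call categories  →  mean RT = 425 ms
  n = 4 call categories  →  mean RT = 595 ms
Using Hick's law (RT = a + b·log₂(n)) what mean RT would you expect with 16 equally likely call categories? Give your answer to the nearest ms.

935 ms

Solve the two-equation system in a and b:
  b = (595 − 425) / (log₂ 4 − log₂ 2) = 170 / (2 − 1) = 170 ms/bit
  a = 425 − 170 × 1 = 255 ms
Then RT(16) = 255 + 170 × log₂ 16 = 255 + 170 × 4 ≈ 935.000 ms.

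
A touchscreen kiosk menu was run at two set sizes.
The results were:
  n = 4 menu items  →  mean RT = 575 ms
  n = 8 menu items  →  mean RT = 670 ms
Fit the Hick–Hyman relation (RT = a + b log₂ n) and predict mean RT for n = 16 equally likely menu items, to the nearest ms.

With log₂ n on the abscissa the relation is linear; from the two conditions:
  b = (670 − 575) / (log₂ 8 − log₂ 4) = 95 / (3 − 2) = 95 ms/bit
  a = 575 − 95 × 2 = 385 ms
Then RT(16) = 385 + 95 × log₂ 16 = 385 + 95 × 4 ≈ 765.000 ms.

765 ms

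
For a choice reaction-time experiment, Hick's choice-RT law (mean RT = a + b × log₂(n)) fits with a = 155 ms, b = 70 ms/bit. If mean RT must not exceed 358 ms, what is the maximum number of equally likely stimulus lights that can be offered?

Set 155 + 70·log₂ n ≤ 358 → log₂ n ≤ (358 − 155)/70 = 2.9000.
So n ≤ 2^2.9000 = 7.464; the largest integer n is 7.

7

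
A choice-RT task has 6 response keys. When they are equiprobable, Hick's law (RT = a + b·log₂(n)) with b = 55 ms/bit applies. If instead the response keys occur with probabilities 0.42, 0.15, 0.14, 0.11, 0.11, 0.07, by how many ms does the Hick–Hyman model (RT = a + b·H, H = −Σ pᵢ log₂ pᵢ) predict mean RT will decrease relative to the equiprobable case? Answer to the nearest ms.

16 ms

The RT saving is b·ΔH. Equiprobable H₀ = log₂(6) = 2.5850 bits; with the given probabilities H = 2.3024 bits.
b·(H₀ − H) = 55 × (2.5850 − 2.3024) = 15.54 ms.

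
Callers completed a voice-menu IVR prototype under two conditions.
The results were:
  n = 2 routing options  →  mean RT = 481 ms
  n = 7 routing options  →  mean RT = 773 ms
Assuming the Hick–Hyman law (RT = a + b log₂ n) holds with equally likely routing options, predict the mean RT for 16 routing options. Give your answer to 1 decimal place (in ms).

Fit slope and intercept:
  b = (773 − 481) / (log₂ 7 − log₂ 2) = 292 / (2.8074 − 1) = 161.562 ms/bit
  a = 481 − 161.562 × 1 = 319.438 ms
Then RT(16) = 319.438 + 161.562 × log₂ 16 = 319.438 + 161.562 × 4 ≈ 965.686 ms.

965.7 ms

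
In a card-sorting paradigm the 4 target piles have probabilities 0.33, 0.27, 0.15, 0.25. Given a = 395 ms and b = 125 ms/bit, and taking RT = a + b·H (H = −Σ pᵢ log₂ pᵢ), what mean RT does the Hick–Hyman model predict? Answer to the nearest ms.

H = 0.33·log₂(1/0.33) + 0.27·log₂(1/0.27) + 0.15·log₂(1/0.15) + 0.25·log₂(1/0.25) = 1.9484 bits.
RT = 395 + 125 × 1.9484 = 638.55 ms.

639 ms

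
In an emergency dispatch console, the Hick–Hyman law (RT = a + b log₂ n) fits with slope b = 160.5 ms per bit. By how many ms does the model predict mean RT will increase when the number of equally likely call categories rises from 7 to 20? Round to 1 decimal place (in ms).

Only the slope matters, since a is common to both: ΔRT = b·log₂(n₂/n₁).
log₂(20) − log₂(7) = 4.3219 − 2.8074 = 1.5146.
ΔRT = 160.5 × 1.5146 = 243.089 ms.

243.1 ms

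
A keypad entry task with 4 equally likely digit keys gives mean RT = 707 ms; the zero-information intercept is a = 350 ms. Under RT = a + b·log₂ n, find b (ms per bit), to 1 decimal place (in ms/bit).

b = (707 − 350) / log₂(4) = 357 / 2 = 178.500 ms/bit.

178.5 ms/bit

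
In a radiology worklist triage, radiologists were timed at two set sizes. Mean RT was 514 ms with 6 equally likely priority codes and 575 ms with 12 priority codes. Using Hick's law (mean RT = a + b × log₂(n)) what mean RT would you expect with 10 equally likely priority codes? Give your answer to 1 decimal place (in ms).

559.0 ms

With log₂ n on the abscissa the relation is linear; from the two conditions:
  b = (575 − 514) / (log₂ 12 − log₂ 6) = 61 / (3.5850 − 2.5850) = 61.000 ms/bit
  a = 514 − 61.000 × 2.5850 = 356.317 ms
Then RT(10) = 356.317 + 61.000 × log₂ 10 = 356.317 + 61.000 × 3.3219 ≈ 558.955 ms.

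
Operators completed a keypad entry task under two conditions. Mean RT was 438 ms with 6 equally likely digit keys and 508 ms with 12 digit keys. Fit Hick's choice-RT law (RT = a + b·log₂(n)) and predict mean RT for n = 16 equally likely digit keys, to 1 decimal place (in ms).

Solve the two-equation system in a and b:
  b = (508 − 438) / (log₂ 12 − log₂ 6) = 70 / (3.5850 − 2.5850) = 70.000 ms/bit
  a = 438 − 70.000 × 2.5850 = 257.053 ms
Then RT(16) = 257.053 + 70.000 × log₂ 16 = 257.053 + 70.000 × 4 ≈ 537.053 ms.

537.1 ms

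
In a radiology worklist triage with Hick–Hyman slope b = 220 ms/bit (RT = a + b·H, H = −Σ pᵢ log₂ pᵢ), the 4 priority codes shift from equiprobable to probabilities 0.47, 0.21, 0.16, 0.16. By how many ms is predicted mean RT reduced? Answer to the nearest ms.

The RT saving is b·ΔH. Equiprobable H₀ = log₂(4) = 2.0000 bits; with the given probabilities H = 1.8308 bits.
b·(H₀ − H) = 220 × (2.0000 − 1.8308) = 37.22 ms.

37 ms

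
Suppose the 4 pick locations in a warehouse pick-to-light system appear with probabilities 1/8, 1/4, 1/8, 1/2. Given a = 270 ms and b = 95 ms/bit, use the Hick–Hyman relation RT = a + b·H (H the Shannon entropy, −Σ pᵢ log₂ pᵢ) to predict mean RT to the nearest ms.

H = −Σ pᵢ log₂ pᵢ = 0.125·3 + 0.25·2 + 0.125·3 + 0.5·1 = 1.750 bits.
RT = 270 + 95 × 1.750 = 436.25 ms.

436 ms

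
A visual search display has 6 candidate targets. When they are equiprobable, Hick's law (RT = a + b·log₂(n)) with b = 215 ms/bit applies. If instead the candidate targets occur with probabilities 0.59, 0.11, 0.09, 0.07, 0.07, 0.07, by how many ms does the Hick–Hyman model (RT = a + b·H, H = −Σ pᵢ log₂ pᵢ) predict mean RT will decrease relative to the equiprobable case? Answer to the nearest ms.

143 ms

Equiprobable entropy H₀ = log₂ 6 = 2.5850 bits.
Skewed entropy H = −Σ pᵢ log₂ pᵢ = 1.9177 bits.
ΔRT = b·(H₀ − H) = 215 × 0.6672 = 143.46 ms.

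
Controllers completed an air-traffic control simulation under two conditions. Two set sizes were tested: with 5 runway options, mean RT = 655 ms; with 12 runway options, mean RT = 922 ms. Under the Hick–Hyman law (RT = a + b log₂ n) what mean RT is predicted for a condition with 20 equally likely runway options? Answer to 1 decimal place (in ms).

1077.8 ms

RT is linear in log₂ n, so two points fix the line:
  b = (922 − 655) / (log₂ 12 − log₂ 5) = 267 / (3.5850 − 2.3219) = 211.396 ms/bit
  a = 655 − 211.396 × 2.3219 = 164.154 ms
Then RT(20) = 164.154 + 211.396 × log₂ 20 = 164.154 + 211.396 × 4.3219 ≈ 1077.791 ms.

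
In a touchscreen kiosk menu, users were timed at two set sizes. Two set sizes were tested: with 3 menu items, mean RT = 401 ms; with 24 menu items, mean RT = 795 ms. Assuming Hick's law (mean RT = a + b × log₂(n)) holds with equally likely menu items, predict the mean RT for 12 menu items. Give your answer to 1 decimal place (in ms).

663.7 ms

With log₂ n on the abscissa the relation is linear; from the two conditions:
  b = (795 − 401) / (log₂ 24 − log₂ 3) = 394 / (4.5850 − 1.5850) = 131.333 ms/bit
  a = 401 − 131.333 × 1.5850 = 192.842 ms
Then RT(12) = 192.842 + 131.333 × log₂ 12 = 192.842 + 131.333 × 3.5850 ≈ 663.667 ms.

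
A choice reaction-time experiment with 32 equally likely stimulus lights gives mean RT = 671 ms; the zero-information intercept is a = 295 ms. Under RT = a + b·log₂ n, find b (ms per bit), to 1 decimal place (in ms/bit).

32 alternatives carry log₂ 32 = 5 bits; the choice cost is 671 − 295 = 376 ms, so b = 376/5 = 75.200 ms/bit.

75.2 ms/bit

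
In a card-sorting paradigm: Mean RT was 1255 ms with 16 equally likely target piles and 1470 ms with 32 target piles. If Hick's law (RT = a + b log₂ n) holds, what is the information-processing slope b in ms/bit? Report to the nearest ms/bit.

215 ms/bit

b = (RT₂ − RT₁)/(log₂ n₂ − log₂ n₁) = (1470 − 1255)/(5 − 4) = 215 ms/bit.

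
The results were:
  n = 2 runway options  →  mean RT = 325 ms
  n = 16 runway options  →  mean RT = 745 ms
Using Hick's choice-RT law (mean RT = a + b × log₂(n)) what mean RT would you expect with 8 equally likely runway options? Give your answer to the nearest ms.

605 ms

Fit slope and intercept:
  b = (745 − 325) / (log₂ 16 − log₂ 2) = 420 / (4 − 1) = 140 ms/bit
  a = 325 − 140 × 1 = 185 ms
Then RT(8) = 185 + 140 × log₂ 8 = 185 + 140 × 3 ≈ 605.000 ms.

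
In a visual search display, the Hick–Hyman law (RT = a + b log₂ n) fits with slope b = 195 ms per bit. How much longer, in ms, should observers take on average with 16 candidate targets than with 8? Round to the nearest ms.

195 ms

ΔRT = (a + b log₂ n₂) − (a + b log₂ n₁) = b·(log₂ n₂ − log₂ n₁).
log₂(16) − log₂(8) = log₂(16/8) = log₂(2) = 1.
ΔRT = 195 × 1.0000 = 195.000 ms.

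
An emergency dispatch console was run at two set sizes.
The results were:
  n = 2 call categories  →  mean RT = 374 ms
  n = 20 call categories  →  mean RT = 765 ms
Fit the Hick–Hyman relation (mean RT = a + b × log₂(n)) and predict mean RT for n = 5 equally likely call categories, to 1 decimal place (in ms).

With log₂ n on the abscissa the relation is linear; from the two conditions:
  b = (765 − 374) / (log₂ 20 − log₂ 2) = 391 / (4.3219 − 1) = 117.703 ms/bit
  a = 374 − 117.703 × 1 = 256.297 ms
Then RT(5) = 256.297 + 117.703 × log₂ 5 = 256.297 + 117.703 × 2.3219 ≈ 529.595 ms.

529.6 ms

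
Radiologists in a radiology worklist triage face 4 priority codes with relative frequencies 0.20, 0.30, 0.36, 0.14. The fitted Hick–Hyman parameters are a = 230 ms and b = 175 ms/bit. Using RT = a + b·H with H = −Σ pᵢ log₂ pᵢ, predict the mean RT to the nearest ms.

565 ms

Entropy contributions −pᵢ log₂ pᵢ: 0.4644, 0.5211, 0.5306, 0.3971; sum H = 1.9132 bits.
RT = a + bH = 230 + 175·1.9132 = 564.81 ms.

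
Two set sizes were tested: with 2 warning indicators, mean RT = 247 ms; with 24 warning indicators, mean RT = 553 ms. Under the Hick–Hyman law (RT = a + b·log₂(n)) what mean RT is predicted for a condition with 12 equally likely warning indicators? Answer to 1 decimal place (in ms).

467.6 ms

Fit slope and intercept:
  b = (553 − 247) / (log₂ 24 − log₂ 2) = 306 / (4.5850 − 1) = 85.357 ms/bit
  a = 247 − 85.357 × 1 = 161.643 ms
Then RT(12) = 161.643 + 85.357 × log₂ 12 = 161.643 + 85.357 × 3.5850 ≈ 467.643 ms.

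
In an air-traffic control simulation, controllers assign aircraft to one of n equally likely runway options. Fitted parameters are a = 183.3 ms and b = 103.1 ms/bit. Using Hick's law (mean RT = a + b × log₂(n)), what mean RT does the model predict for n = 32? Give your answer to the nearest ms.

699 ms

log₂(32) = 5 bits, so RT = 183.3 + 103.1 × 5 ≈ 698.800 ms.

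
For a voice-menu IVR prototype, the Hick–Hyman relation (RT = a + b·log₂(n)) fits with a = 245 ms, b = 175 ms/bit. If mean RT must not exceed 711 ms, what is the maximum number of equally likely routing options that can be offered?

Information budget: (711 − 245)/175 = 2.6629 bits, so n ≤ 2^2.6629 = 6.333 → at most 6.

6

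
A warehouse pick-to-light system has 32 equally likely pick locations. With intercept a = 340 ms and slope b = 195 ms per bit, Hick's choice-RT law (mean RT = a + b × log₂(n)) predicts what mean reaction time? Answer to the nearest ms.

log₂(32) = 5 bits, so RT = 340 + 195 × 5 ≈ 1315.000 ms.

1315 ms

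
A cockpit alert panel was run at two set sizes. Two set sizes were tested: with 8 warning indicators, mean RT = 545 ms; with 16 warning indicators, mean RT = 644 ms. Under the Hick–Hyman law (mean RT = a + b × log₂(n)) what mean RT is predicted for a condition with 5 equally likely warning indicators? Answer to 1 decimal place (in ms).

Fit slope and intercept:
  b = (644 − 545) / (log₂ 16 − log₂ 8) = 99 / (4 − 3) = 99.000 ms/bit
  a = 545 − 99.000 × 3 = 248.000 ms
Then RT(5) = 248.000 + 99.000 × log₂ 5 = 248.000 + 99.000 × 2.3219 ≈ 477.871 ms.

477.9 ms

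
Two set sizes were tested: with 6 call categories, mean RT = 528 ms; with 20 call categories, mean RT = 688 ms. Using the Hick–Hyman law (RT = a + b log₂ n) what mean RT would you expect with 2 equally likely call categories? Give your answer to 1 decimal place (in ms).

382.0 ms

With log₂ n on the abscissa the relation is linear; from the two conditions:
  b = (688 − 528) / (log₂ 20 − log₂ 6) = 160 / (4.3219 − 2.5850) = 92.115 ms/bit
  a = 528 − 92.115 × 2.5850 = 289.887 ms
Then RT(2) = 289.887 + 92.115 × log₂ 2 = 289.887 + 92.115 × 1 ≈ 382.002 ms.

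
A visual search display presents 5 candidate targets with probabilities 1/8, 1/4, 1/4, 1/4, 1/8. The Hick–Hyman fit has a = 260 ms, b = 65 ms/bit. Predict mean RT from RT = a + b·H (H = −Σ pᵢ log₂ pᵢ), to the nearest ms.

Each term −pᵢ log₂ pᵢ: 0.125·3 + 0.25·2 + 0.25·2 + 0.25·2 + 0.125·3; summed, H = 2.250 bits.
Mean RT = a + bH = 260 + 65·2.250 = 406.25 ms.

406 ms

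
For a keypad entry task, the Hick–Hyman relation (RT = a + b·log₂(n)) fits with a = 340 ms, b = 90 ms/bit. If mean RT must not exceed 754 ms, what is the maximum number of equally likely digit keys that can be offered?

90·log₂ n ≤ 754 − 340 = 414, giving log₂ n ≤ 4.6000 and n ≤ 24.251. The largest whole number is 24.

24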